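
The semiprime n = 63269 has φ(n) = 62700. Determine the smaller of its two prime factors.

φ(n) = (p−1)(q−1) = n − (p+q) + 1, so p + q = 63269 − 62700 + 1 = 570.
p and q are the roots of t² − 570t + 63269 = 0.
Discriminant: 570² − 4·63269 = 324900 − 253076 = 71824; √71824 = 268.
q = (570 − 268)/2 = 151, p = (570 + 268)/2 = 419.
Check: 151 · 419 = 63269.

151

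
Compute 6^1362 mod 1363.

397

6^1 ≡ 6 (mod 1363)
6^2 ≡ 6^2 = 36 ≡ 36 (mod 1363)
6^4 ≡ 36^2 = 1296 ≡ 1296 (mod 1363)
6^8 ≡ 1296^2 = 1679616 ≡ 400 (mod 1363)
6^16 ≡ 400^2 = 160000 ≡ 529 (mod 1363)
6^32 ≡ 529^2 = 279841 ≡ 426 (mod 1363)
6^64 ≡ 426^2 = 181476 ≡ 197 (mod 1363)
6^128 ≡ 197^2 = 38809 ≡ 645 (mod 1363)
6^256 ≡ 645^2 = 416025 ≡ 310 (mod 1363)
6^512 ≡ 310^2 = 96100 ≡ 690 (mod 1363)
6^1024 ≡ 690^2 = 476100 ≡ 413 (mod 1363)
1362 = 1024 + 256 + 64 + 16 + 2 in binary powers of 2.
So 6^1362 ≡ 413 · 310 · 197 · 529 · 36 ≡ 397 (mod 1363).
Since 397 ≠ 1, base 6 is a Fermat witness: 1363 is composite.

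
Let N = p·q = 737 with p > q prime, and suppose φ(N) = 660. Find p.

67

φ(n) = (p−1)(q−1) = n − (p+q) + 1, so p + q = 737 − 660 + 1 = 78.
p and q are the roots of t² − 78t + 737 = 0.
Discriminant: 78² − 4·737 = 6084 − 2948 = 3136; √3136 = 56.
q = (78 − 56)/2 = 11, p = (78 + 56)/2 = 67.
Check: 11 · 67 = 737.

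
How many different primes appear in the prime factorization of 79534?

5

79534 = 2 · 39767
39767 = 7 · 5681
5681 = 13 · 437
437 = 19 · 23
79534 = 2 · 7 · 13 · 19 · 23, which has 5 distinct prime factors.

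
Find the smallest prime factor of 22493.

83

22493 is odd.
Digit sum 20, not divisible by 3.
Ends in 3: not divisible by 5.
7: 22493 = 7·3213 + 2
11: 22493 = 11·2044 + 9
13: 22493 = 13·1730 + 3
17: 22493 = 17·1323 + 2
19: 22493 = 19·1183 + 16
23: 22493 = 23·977 + 22
29: 22493 = 29·775 + 18
31: 22493 = 31·725 + 18
37: 22493 = 37·607 + 34
41: 22493 = 41·548 + 25
43: 22493 = 43·523 + 4
47: 22493 = 47·478 + 27
53: 22493 = 53·424 + 21
59: 22493 = 59·381 + 14
61: 22493 = 61·368 + 45
67: 22493 = 67·335 + 48
71: 22493 = 71·316 + 57
73: 22493 = 73·308 + 9
79: 22493 = 79·284 + 57
83: 22493 = 83·271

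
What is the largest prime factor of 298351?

298351 = 61 · 4891
4891 = 67 · 73
73 is prime.
So 298351 = 61 · 67 · 73; the largest prime factor is 73.

73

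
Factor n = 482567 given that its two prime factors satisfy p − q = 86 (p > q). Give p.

739

Since p = q + 86, we have 482567 = q(q + 86), so q² + 86q − 482567 = 0.
Discriminant: 86² + 4·482567 = 7396 + 1930268 = 1937664; √1937664 = 1392.
q = (−86 + 1392)/2 = 653, and p = q + 86 = 739.
Check: 653 · 739 = 482567.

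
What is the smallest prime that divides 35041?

67

35041 is odd.
Digit sum 13, not divisible by 3.
Ends in 1: not divisible by 5.
7: 35041 = 7·5005 + 6
11: 35041 = 11·3185 + 6
13: 35041 = 13·2695 + 6
17: 35041 = 17·2061 + 4
19: 35041 = 19·1844 + 5
23: 35041 = 23·1523 + 12
29: 35041 = 29·1208 + 9
31: 35041 = 31·1130 + 11
37: 35041 = 37·947 + 2
41: 35041 = 41·854 + 27
43: 35041 = 43·814 + 39
47: 35041 = 47·745 + 26
53: 35041 = 53·661 + 8
59: 35041 = 59·593 + 54
61: 35041 = 61·574 + 27
67: 35041 = 67·523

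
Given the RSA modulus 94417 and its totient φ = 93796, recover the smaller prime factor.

263

φ(n) = (p−1)(q−1) = n − (p+q) + 1, so p + q = 94417 − 93796 + 1 = 622.
p and q are the roots of t² − 622t + 94417 = 0.
Discriminant: 622² − 4·94417 = 386884 − 377668 = 9216; √9216 = 96.
q = (622 − 96)/2 = 263, p = (622 + 96)/2 = 359.
Check: 263 · 359 = 94417.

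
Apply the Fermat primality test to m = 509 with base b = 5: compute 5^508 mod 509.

1

5^1 ≡ 5 (mod 509)
5^2 ≡ 5^2 = 25 ≡ 25 (mod 509)
5^4 ≡ 25^2 = 625 ≡ 116 (mod 509)
5^8 ≡ 116^2 = 13456 ≡ 222 (mod 509)
5^16 ≡ 222^2 = 49284 ≡ 420 (mod 509)
5^32 ≡ 420^2 = 176400 ≡ 286 (mod 509)
5^64 ≡ 286^2 = 81796 ≡ 356 (mod 509)
5^128 ≡ 356^2 = 126736 ≡ 504 (mod 509)
5^256 ≡ 504^2 = 254016 ≡ 25 (mod 509)
508 = 256 + 128 + 64 + 32 + 16 + 8 + 4 in binary powers of 2.
So 5^508 ≡ 25 · 504 · 356 · 286 · 420 · 222 · 116 ≡ 1 (mod 509).
Since the result is 1, base 5 gives no evidence that 509 is composite.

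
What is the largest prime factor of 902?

902 = 2 · 451
451 = 11 · 41
41 is prime.
So 902 = 2 · 11 · 41; the largest prime factor is 41.

41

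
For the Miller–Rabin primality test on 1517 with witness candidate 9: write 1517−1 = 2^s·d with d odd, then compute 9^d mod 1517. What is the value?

1517 − 1 = 1516 = 2^2 · 379, so d = 379.
9^1 ≡ 9 (mod 1517)
9^2 ≡ 9^2 = 81 ≡ 81 (mod 1517)
9^4 ≡ 81^2 = 6561 ≡ 493 (mod 1517)
9^8 ≡ 493^2 = 243049 ≡ 329 (mod 1517)
9^16 ≡ 329^2 = 108241 ≡ 534 (mod 1517)
9^32 ≡ 534^2 = 285156 ≡ 1477 (mod 1517)
9^64 ≡ 1477^2 = 2181529 ≡ 83 (mod 1517)
9^128 ≡ 83^2 = 6889 ≡ 821 (mod 1517)
9^256 ≡ 821^2 = 674041 ≡ 493 (mod 1517)
379 = 256 + 64 + 32 + 16 + 8 + 2 + 1 in binary powers of 2.
So 9^379 ≡ 493 · 83 · 1477 · 534 · 329 · 81 · 9 ≡ 934 (mod 1517).
Squaring chain: 934 → 81; never reaches −1, so base 9 is a Miller–Rabin witness that 1517 is composite.

934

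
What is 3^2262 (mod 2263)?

3^1 ≡ 3 (mod 2263)
3^2 ≡ 3^2 = 9 ≡ 9 (mod 2263)
3^4 ≡ 9^2 = 81 ≡ 81 (mod 2263)
3^8 ≡ 81^2 = 6561 ≡ 2035 (mod 2263)
3^16 ≡ 2035^2 = 4141225 ≡ 2198 (mod 2263)
3^32 ≡ 2198^2 = 4831204 ≡ 1962 (mod 2263)
3^64 ≡ 1962^2 = 3849444 ≡ 81 (mod 2263)
3^128 ≡ 81^2 = 6561 ≡ 2035 (mod 2263)
3^256 ≡ 2035^2 = 4141225 ≡ 2198 (mod 2263)
3^512 ≡ 2198^2 = 4831204 ≡ 1962 (mod 2263)
3^1024 ≡ 1962^2 = 3849444 ≡ 81 (mod 2263)
3^2048 ≡ 81^2 = 6561 ≡ 2035 (mod 2263)
2262 = 2048 + 128 + 64 + 16 + 4 + 2 in binary powers of 2.
So 3^2262 ≡ 2035 · 2035 · 81 · 2198 · 81 · 9 ≡ 2116 (mod 2263).
Since 2116 ≠ 1, base 3 is a Fermat witness: 2263 is composite.

2116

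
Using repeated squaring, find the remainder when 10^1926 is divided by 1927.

10^1 ≡ 10 (mod 1927)
10^2 ≡ 10^2 = 100 ≡ 100 (mod 1927)
10^4 ≡ 100^2 = 10000 ≡ 365 (mod 1927)
10^8 ≡ 365^2 = 133225 ≡ 262 (mod 1927)
10^16 ≡ 262^2 = 68644 ≡ 1199 (mod 1927)
10^32 ≡ 1199^2 = 1437601 ≡ 59 (mod 1927)
10^64 ≡ 59^2 = 3481 ≡ 1554 (mod 1927)
10^128 ≡ 1554^2 = 2414916 ≡ 385 (mod 1927)
10^256 ≡ 385^2 = 148225 ≡ 1773 (mod 1927)
10^512 ≡ 1773^2 = 3143529 ≡ 592 (mod 1927)
10^1024 ≡ 592^2 = 350464 ≡ 1677 (mod 1927)
1926 = 1024 + 512 + 256 + 128 + 4 + 2 in binary powers of 2.
So 10^1926 ≡ 1677 · 592 · 1773 · 385 · 365 · 100 ≡ 1076 (mod 1927).
Since 1076 ≠ 1, base 10 is a Fermat witness: 1927 is composite.

1076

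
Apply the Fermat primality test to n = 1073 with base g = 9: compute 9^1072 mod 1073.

194

9^1 ≡ 9 (mod 1073)
9^2 ≡ 9^2 = 81 ≡ 81 (mod 1073)
9^4 ≡ 81^2 = 6561 ≡ 123 (mod 1073)
9^8 ≡ 123^2 = 15129 ≡ 107 (mod 1073)
9^16 ≡ 107^2 = 11449 ≡ 719 (mod 1073)
9^32 ≡ 719^2 = 516961 ≡ 848 (mod 1073)
9^64 ≡ 848^2 = 719104 ≡ 194 (mod 1073)
9^128 ≡ 194^2 = 37636 ≡ 81 (mod 1073)
9^256 ≡ 81^2 = 6561 ≡ 123 (mod 1073)
9^512 ≡ 123^2 = 15129 ≡ 107 (mod 1073)
9^1024 ≡ 107^2 = 11449 ≡ 719 (mod 1073)
1072 = 1024 + 32 + 16 in binary powers of 2.
So 9^1072 ≡ 719 · 848 · 719 ≡ 194 (mod 1073).
Since 194 ≠ 1, base 9 is a Fermat witness: 1073 is composite.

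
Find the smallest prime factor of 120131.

120131 is odd.
Digit sum 8, not divisible by 3.
Ends in 1: not divisible by 5.
7: 120131 = 7·17161 + 4
11: 120131 = 11·10921

11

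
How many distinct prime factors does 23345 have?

4

23345 = 5 · 4669
4669 = 7 · 667
667 = 23 · 29
23345 = 5 · 7 · 23 · 29, which has 4 distinct prime factors.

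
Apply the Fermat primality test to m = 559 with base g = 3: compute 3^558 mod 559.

391

3^1 ≡ 3 (mod 559)
3^2 ≡ 3^2 = 9 ≡ 9 (mod 559)
3^4 ≡ 9^2 = 81 ≡ 81 (mod 559)
3^8 ≡ 81^2 = 6561 ≡ 412 (mod 559)
3^16 ≡ 412^2 = 169744 ≡ 367 (mod 559)
3^32 ≡ 367^2 = 134689 ≡ 529 (mod 559)
3^64 ≡ 529^2 = 279841 ≡ 341 (mod 559)
3^128 ≡ 341^2 = 116281 ≡ 9 (mod 559)
3^256 ≡ 9^2 = 81 ≡ 81 (mod 559)
3^512 ≡ 81^2 = 6561 ≡ 412 (mod 559)
558 = 512 + 32 + 8 + 4 + 2 in binary powers of 2.
So 3^558 ≡ 412 · 529 · 412 · 81 · 9 ≡ 391 (mod 559).
Since 391 ≠ 1, base 3 is a Fermat witness: 559 is composite.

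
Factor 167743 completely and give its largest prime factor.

83

167743 = 43 · 3901
3901 = 47 · 83
83 is prime.
So 167743 = 43 · 47 · 83; the largest prime factor is 83.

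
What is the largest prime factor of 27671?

67

27671 = 7 · 3953
3953 = 59 · 67
67 is prime.
So 27671 = 7 · 59 · 67; the largest prime factor is 67.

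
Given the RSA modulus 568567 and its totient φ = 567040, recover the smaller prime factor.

641

φ(n) = (p−1)(q−1) = n − (p+q) + 1, so p + q = 568567 − 567040 + 1 = 1528.
p and q are the roots of t² − 1528t + 568567 = 0.
Discriminant: 1528² − 4·568567 = 2334784 − 2274268 = 60516; √60516 = 246.
q = (1528 − 246)/2 = 641, p = (1528 + 246)/2 = 887.
Check: 641 · 887 = 568567.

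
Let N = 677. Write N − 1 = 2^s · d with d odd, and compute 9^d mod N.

677 − 1 = 676 = 2^2 · 169, so d = 169.
9^1 ≡ 9 (mod 677)
9^2 ≡ 9^2 = 81 ≡ 81 (mod 677)
9^4 ≡ 81^2 = 6561 ≡ 468 (mod 677)
9^8 ≡ 468^2 = 219024 ≡ 353 (mod 677)
9^16 ≡ 353^2 = 124609 ≡ 41 (mod 677)
9^32 ≡ 41^2 = 1681 ≡ 327 (mod 677)
9^64 ≡ 327^2 = 106929 ≡ 640 (mod 677)
9^128 ≡ 640^2 = 409600 ≡ 15 (mod 677)
169 = 128 + 32 + 8 + 1 in binary powers of 2.
So 9^169 ≡ 15 · 327 · 353 · 9 ≡ 676 (mod 677).
Since 9^d ≡ 676 (mod 677), base 9 does not prove 677 composite.

676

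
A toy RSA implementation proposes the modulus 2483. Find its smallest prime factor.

2483 is odd.
Digit sum 17, not divisible by 3.
Ends in 3: not divisible by 5.
7: 2483 = 7·354 + 5
11: 2483 = 11·225 + 8
13: 2483 = 13·191

13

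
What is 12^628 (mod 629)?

268

12^1 ≡ 12 (mod 629)
12^2 ≡ 12^2 = 144 ≡ 144 (mod 629)
12^4 ≡ 144^2 = 20736 ≡ 608 (mod 629)
12^8 ≡ 608^2 = 369664 ≡ 441 (mod 629)
12^16 ≡ 441^2 = 194481 ≡ 120 (mod 629)
12^32 ≡ 120^2 = 14400 ≡ 562 (mod 629)
12^64 ≡ 562^2 = 315844 ≡ 86 (mod 629)
12^128 ≡ 86^2 = 7396 ≡ 477 (mod 629)
12^256 ≡ 477^2 = 227529 ≡ 460 (mod 629)
12^512 ≡ 460^2 = 211600 ≡ 256 (mod 629)
628 = 512 + 64 + 32 + 16 + 4 in binary powers of 2.
So 12^628 ≡ 256 · 86 · 562 · 120 · 608 ≡ 268 (mod 629).
Since 268 ≠ 1, base 12 is a Fermat witness: 629 is composite.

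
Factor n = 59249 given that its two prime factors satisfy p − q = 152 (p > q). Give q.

Since p = q + 152, we have 59249 = q(q + 152), so q² + 152q − 59249 = 0.
Discriminant: 152² + 4·59249 = 23104 + 236996 = 260100; √260100 = 510.
q = (−152 + 510)/2 = 179, and p = q + 152 = 331.
Check: 179 · 331 = 59249.

179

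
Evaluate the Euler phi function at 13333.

13068

Factor: 13333 = 67 · 199.
φ(13333) = (67−1) · (199−1) = 66 · 198 = 13068.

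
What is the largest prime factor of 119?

17

119 = 7 · 17
17 is prime.
So 119 = 7 · 17; the largest prime factor is 17.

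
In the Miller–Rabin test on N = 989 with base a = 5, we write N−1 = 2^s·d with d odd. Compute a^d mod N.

89

989 − 1 = 988 = 2^2 · 247, so d = 247.
5^1 ≡ 5 (mod 989)
5^2 ≡ 5^2 = 25 ≡ 25 (mod 989)
5^4 ≡ 25^2 = 625 ≡ 625 (mod 989)
5^8 ≡ 625^2 = 390625 ≡ 959 (mod 989)
5^16 ≡ 959^2 = 919681 ≡ 900 (mod 989)
5^32 ≡ 900^2 = 810000 ≡ 9 (mod 989)
5^64 ≡ 9^2 = 81 ≡ 81 (mod 989)
5^128 ≡ 81^2 = 6561 ≡ 627 (mod 989)
247 = 128 + 64 + 32 + 16 + 4 + 2 + 1 in binary powers of 2.
So 5^247 ≡ 627 · 81 · 9 · 900 · 625 · 25 · 5 ≡ 89 (mod 989).
Squaring chain: 89 → 9; never reaches −1, so base 5 is a Miller–Rabin witness that 989 is composite.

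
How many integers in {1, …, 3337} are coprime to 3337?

3220

Factor: 3337 = 47 · 71.
φ(3337) = (47−1) · (71−1) = 46 · 70 = 3220.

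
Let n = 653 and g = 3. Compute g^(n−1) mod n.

1

3^1 ≡ 3 (mod 653)
3^2 ≡ 3^2 = 9 ≡ 9 (mod 653)
3^4 ≡ 9^2 = 81 ≡ 81 (mod 653)
3^8 ≡ 81^2 = 6561 ≡ 31 (mod 653)
3^16 ≡ 31^2 = 961 ≡ 308 (mod 653)
3^32 ≡ 308^2 = 94864 ≡ 179 (mod 653)
3^64 ≡ 179^2 = 32041 ≡ 44 (mod 653)
3^128 ≡ 44^2 = 1936 ≡ 630 (mod 653)
3^256 ≡ 630^2 = 396900 ≡ 529 (mod 653)
3^512 ≡ 529^2 = 279841 ≡ 357 (mod 653)
652 = 512 + 128 + 8 + 4 in binary powers of 2.
So 3^652 ≡ 357 · 630 · 31 · 81 ≡ 1 (mod 653).
Since the result is 1, base 3 gives no evidence that 653 is composite.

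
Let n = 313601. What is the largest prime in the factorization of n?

97

313601 = 53 · 5917
5917 = 61 · 97
97 is prime.
So 313601 = 53 · 61 · 97; the largest prime factor is 97.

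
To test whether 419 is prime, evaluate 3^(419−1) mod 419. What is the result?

1

3^1 ≡ 3 (mod 419)
3^2 ≡ 3^2 = 9 ≡ 9 (mod 419)
3^4 ≡ 9^2 = 81 ≡ 81 (mod 419)
3^8 ≡ 81^2 = 6561 ≡ 276 (mod 419)
3^16 ≡ 276^2 = 76176 ≡ 337 (mod 419)
3^32 ≡ 337^2 = 113569 ≡ 20 (mod 419)
3^64 ≡ 20^2 = 400 ≡ 400 (mod 419)
3^128 ≡ 400^2 = 160000 ≡ 361 (mod 419)
3^256 ≡ 361^2 = 130321 ≡ 12 (mod 419)
418 = 256 + 128 + 32 + 2 in binary powers of 2.
So 3^418 ≡ 12 · 361 · 20 · 9 ≡ 1 (mod 419).
Since the result is 1, base 3 gives no evidence that 419 is composite.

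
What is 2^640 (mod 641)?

1

2^1 ≡ 2 (mod 641)
2^2 ≡ 2^2 = 4 ≡ 4 (mod 641)
2^4 ≡ 4^2 = 16 ≡ 16 (mod 641)
2^8 ≡ 16^2 = 256 ≡ 256 (mod 641)
2^16 ≡ 256^2 = 65536 ≡ 154 (mod 641)
2^32 ≡ 154^2 = 23716 ≡ 640 (mod 641)
2^64 ≡ 640^2 = 409600 ≡ 1 (mod 641)
2^128 ≡ 1^2 = 1 ≡ 1 (mod 641)
2^256 ≡ 1^2 = 1 ≡ 1 (mod 641)
2^512 ≡ 1^2 = 1 ≡ 1 (mod 641)
640 = 512 + 128 in binary powers of 2.
So 2^640 ≡ 1 · 1 ≡ 1 (mod 641).
Since the result is 1, base 2 gives no evidence that 641 is composite.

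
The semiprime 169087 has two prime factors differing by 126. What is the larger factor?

479

Since p = q + 126, we have 169087 = q(q + 126), so q² + 126q − 169087 = 0.
Discriminant: 126² + 4·169087 = 15876 + 676348 = 692224; √692224 = 832.
q = (−126 + 832)/2 = 353, and p = q + 126 = 479.
Check: 353 · 479 = 169087.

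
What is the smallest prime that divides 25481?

83

25481 is odd.
Digit sum 20, not divisible by 3.
Ends in 1: not divisible by 5.
7: 25481 = 7·3640 + 1
11: 25481 = 11·2316 + 5
13: 25481 = 13·1960 + 1
17: 25481 = 17·1498 + 15
19: 25481 = 19·1341 + 2
23: 25481 = 23·1107 + 20
29: 25481 = 29·878 + 19
31: 25481 = 31·821 + 30
37: 25481 = 37·688 + 25
41: 25481 = 41·621 + 20
43: 25481 = 43·592 + 25
47: 25481 = 47·542 + 7
53: 25481 = 53·480 + 41
59: 25481 = 59·431 + 52
61: 25481 = 61·417 + 44
67: 25481 = 67·380 + 21
71: 25481 = 71·358 + 63
73: 25481 = 73·349 + 4
79: 25481 = 79·322 + 43
83: 25481 = 83·307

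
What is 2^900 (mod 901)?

2^1 ≡ 2 (mod 901)
2^2 ≡ 2^2 = 4 ≡ 4 (mod 901)
2^4 ≡ 4^2 = 16 ≡ 16 (mod 901)
2^8 ≡ 16^2 = 256 ≡ 256 (mod 901)
2^16 ≡ 256^2 = 65536 ≡ 664 (mod 901)
2^32 ≡ 664^2 = 440896 ≡ 307 (mod 901)
2^64 ≡ 307^2 = 94249 ≡ 545 (mod 901)
2^128 ≡ 545^2 = 297025 ≡ 596 (mod 901)
2^256 ≡ 596^2 = 355216 ≡ 222 (mod 901)
2^512 ≡ 222^2 = 49284 ≡ 630 (mod 901)
900 = 512 + 256 + 128 + 4 in binary powers of 2.
So 2^900 ≡ 630 · 222 · 596 · 16 ≡ 611 (mod 901).
Since 611 ≠ 1, base 2 is a Fermat witness: 901 is composite.

611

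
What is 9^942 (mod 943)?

9^1 ≡ 9 (mod 943)
9^2 ≡ 9^2 = 81 ≡ 81 (mod 943)
9^4 ≡ 81^2 = 6561 ≡ 903 (mod 943)
9^8 ≡ 903^2 = 815409 ≡ 657 (mod 943)
9^16 ≡ 657^2 = 431649 ≡ 698 (mod 943)
9^32 ≡ 698^2 = 487204 ≡ 616 (mod 943)
9^64 ≡ 616^2 = 379456 ≡ 370 (mod 943)
9^128 ≡ 370^2 = 136900 ≡ 165 (mod 943)
9^256 ≡ 165^2 = 27225 ≡ 821 (mod 943)
9^512 ≡ 821^2 = 674041 ≡ 739 (mod 943)
942 = 512 + 256 + 128 + 32 + 8 + 4 + 2 in binary powers of 2.
So 9^942 ≡ 739 · 821 · 165 · 616 · 657 · 903 · 81 ≡ 901 (mod 943).
Since 901 ≠ 1, base 9 is a Fermat witness: 943 is composite.

901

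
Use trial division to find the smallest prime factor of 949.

949 is odd.
Digit sum 22, not divisible by 3.
Ends in 9: not divisible by 5.
7: 949 = 7·135 + 4
11: 949 = 11·86 + 3
13: 949 = 13·73

13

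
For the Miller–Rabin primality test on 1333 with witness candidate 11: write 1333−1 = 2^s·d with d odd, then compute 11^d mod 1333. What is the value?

1333 − 1 = 1332 = 2^2 · 333, so d = 333.
11^1 ≡ 11 (mod 1333)
11^2 ≡ 11^2 = 121 ≡ 121 (mod 1333)
11^4 ≡ 121^2 = 14641 ≡ 1311 (mod 1333)
11^8 ≡ 1311^2 = 1718721 ≡ 484 (mod 1333)
11^16 ≡ 484^2 = 234256 ≡ 981 (mod 1333)
11^32 ≡ 981^2 = 962361 ≡ 1268 (mod 1333)
11^64 ≡ 1268^2 = 1607824 ≡ 226 (mod 1333)
11^128 ≡ 226^2 = 51076 ≡ 422 (mod 1333)
11^256 ≡ 422^2 = 178084 ≡ 795 (mod 1333)
333 = 256 + 64 + 8 + 4 + 1 in binary powers of 2.
So 11^333 ≡ 795 · 226 · 484 · 1311 · 11 ≡ 494 (mod 1333).
Squaring chain: 494 → 97; never reaches −1, so base 11 is a Miller–Rabin witness that 1333 is composite.

494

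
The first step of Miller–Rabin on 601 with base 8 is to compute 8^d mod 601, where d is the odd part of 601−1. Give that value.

601 − 1 = 600 = 2^3 · 75, so d = 75.
8^1 ≡ 8 (mod 601)
8^2 ≡ 8^2 = 64 ≡ 64 (mod 601)
8^4 ≡ 64^2 = 4096 ≡ 490 (mod 601)
8^8 ≡ 490^2 = 240100 ≡ 301 (mod 601)
8^16 ≡ 301^2 = 90601 ≡ 451 (mod 601)
8^32 ≡ 451^2 = 203401 ≡ 263 (mod 601)
8^64 ≡ 263^2 = 69169 ≡ 54 (mod 601)
75 = 64 + 8 + 2 + 1 in binary powers of 2.
So 8^75 ≡ 54 · 301 · 64 · 8 ≡ 1 (mod 601).
Since 8^d ≡ 1 (mod 601), base 8 does not prove 601 composite.

1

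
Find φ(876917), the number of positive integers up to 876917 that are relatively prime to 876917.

Factor: 876917 = 59 · 89 · 167.
φ(876917) = (59−1) · (89−1) · (167−1) = 58 · 88 · 166 = 847264.

847264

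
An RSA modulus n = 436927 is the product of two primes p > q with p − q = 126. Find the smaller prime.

601

Since p = q + 126, we have 436927 = q(q + 126), so q² + 126q − 436927 = 0.
Discriminant: 126² + 4·436927 = 15876 + 1747708 = 1763584; √1763584 = 1328.
q = (−126 + 1328)/2 = 601, and p = q + 126 = 727.
Check: 601 · 727 = 436927.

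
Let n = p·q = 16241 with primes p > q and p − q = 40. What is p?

Since p = q + 40, we have 16241 = q(q + 40), so q² + 40q − 16241 = 0.
Discriminant: 40² + 4·16241 = 1600 + 64964 = 66564; √66564 = 258.
q = (−40 + 258)/2 = 109, and p = q + 40 = 149.
Check: 109 · 149 = 16241.

149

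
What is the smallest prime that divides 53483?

53483 is odd.
Digit sum 23, not divisible by 3.
Ends in 3: not divisible by 5.
7: 53483 = 7·7640 + 3
11: 53483 = 11·4862 + 1
13: 53483 = 13·4114 + 1
17: 53483 = 17·3146 + 1
19: 53483 = 19·2814 + 17
23: 53483 = 23·2325 + 8
29: 53483 = 29·1844 + 7
31: 53483 = 31·1725 + 8
37: 53483 = 37·1445 + 18
41: 53483 = 41·1304 + 19
43: 53483 = 43·1243 + 34
47: 53483 = 47·1137 + 44
53: 53483 = 53·1009 + 6
59: 53483 = 59·906 + 29
61: 53483 = 61·876 + 47
67: 53483 = 67·798 + 17
71: 53483 = 71·753 + 20
73: 53483 = 73·732 + 47
79: 53483 = 79·677

79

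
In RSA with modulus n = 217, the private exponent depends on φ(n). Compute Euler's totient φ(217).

Factor: 217 = 7 · 31.
φ(217) = (7−1) · (31−1) = 6 · 30 = 180.

180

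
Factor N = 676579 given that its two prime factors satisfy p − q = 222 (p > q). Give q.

719

Since p = q + 222, we have 676579 = q(q + 222), so q² + 222q − 676579 = 0.
Discriminant: 222² + 4·676579 = 49284 + 2706316 = 2755600; √2755600 = 1660.
q = (−222 + 1660)/2 = 719, and p = q + 222 = 941.
Check: 719 · 941 = 676579.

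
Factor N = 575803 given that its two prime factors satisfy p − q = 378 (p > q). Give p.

Since p = q + 378, we have 575803 = q(q + 378), so q² + 378q − 575803 = 0.
Discriminant: 378² + 4·575803 = 142884 + 2303212 = 2446096; √2446096 = 1564.
q = (−378 + 1564)/2 = 593, and p = q + 378 = 971.
Check: 593 · 971 = 575803.

971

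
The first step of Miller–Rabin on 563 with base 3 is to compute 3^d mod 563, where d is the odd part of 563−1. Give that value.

1

563 − 1 = 562 = 2^1 · 281, so d = 281.
3^1 ≡ 3 (mod 563)
3^2 ≡ 3^2 = 9 ≡ 9 (mod 563)
3^4 ≡ 9^2 = 81 ≡ 81 (mod 563)
3^8 ≡ 81^2 = 6561 ≡ 368 (mod 563)
3^16 ≡ 368^2 = 135424 ≡ 304 (mod 563)
3^32 ≡ 304^2 = 92416 ≡ 84 (mod 563)
3^64 ≡ 84^2 = 7056 ≡ 300 (mod 563)
3^128 ≡ 300^2 = 90000 ≡ 483 (mod 563)
3^256 ≡ 483^2 = 233289 ≡ 207 (mod 563)
281 = 256 + 16 + 8 + 1 in binary powers of 2.
So 3^281 ≡ 207 · 304 · 368 · 3 ≡ 1 (mod 563).
Since 3^d ≡ 1 (mod 563), base 3 does not prove 563 composite.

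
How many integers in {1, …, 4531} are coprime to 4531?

4312

Factor: 4531 = 23 · 197.
φ(4531) = (23−1) · (197−1) = 22 · 196 = 4312.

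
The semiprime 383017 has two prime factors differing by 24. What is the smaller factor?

Since p = q + 24, we have 383017 = q(q + 24), so q² + 24q − 383017 = 0.
Discriminant: 24² + 4·383017 = 576 + 1532068 = 1532644; √1532644 = 1238.
q = (−24 + 1238)/2 = 607, and p = q + 24 = 631.
Check: 607 · 631 = 383017.

607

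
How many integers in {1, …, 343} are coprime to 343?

Factor: 343 = 7^3.
φ(343) = 7^2·(7−1) = 294.

294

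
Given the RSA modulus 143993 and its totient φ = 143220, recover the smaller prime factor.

φ(n) = (p−1)(q−1) = n − (p+q) + 1, so p + q = 143993 − 143220 + 1 = 774.
p and q are the roots of t² − 774t + 143993 = 0.
Discriminant: 774² − 4·143993 = 599076 − 575972 = 23104; √23104 = 152.
q = (774 − 152)/2 = 311, p = (774 + 152)/2 = 463.
Check: 311 · 463 = 143993.

311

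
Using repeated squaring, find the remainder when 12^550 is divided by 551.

12^1 ≡ 12 (mod 551)
12^2 ≡ 12^2 = 144 ≡ 144 (mod 551)
12^4 ≡ 144^2 = 20736 ≡ 349 (mod 551)
12^8 ≡ 349^2 = 121801 ≡ 30 (mod 551)
12^16 ≡ 30^2 = 900 ≡ 349 (mod 551)
12^32 ≡ 349^2 = 121801 ≡ 30 (mod 551)
12^64 ≡ 30^2 = 900 ≡ 349 (mod 551)
12^128 ≡ 349^2 = 121801 ≡ 30 (mod 551)
12^256 ≡ 30^2 = 900 ≡ 349 (mod 551)
12^512 ≡ 349^2 = 121801 ≡ 30 (mod 551)
550 = 512 + 32 + 4 + 2 in binary powers of 2.
So 12^550 ≡ 30 · 30 · 349 · 144 ≡ 463 (mod 551).
Since 463 ≠ 1, base 12 is a Fermat witness: 551 is composite.

463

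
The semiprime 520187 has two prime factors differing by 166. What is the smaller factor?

Since p = q + 166, we have 520187 = q(q + 166), so q² + 166q − 520187 = 0.
Discriminant: 166² + 4·520187 = 27556 + 2080748 = 2108304; √2108304 = 1452.
q = (−166 + 1452)/2 = 643, and p = q + 166 = 809.
Check: 643 · 809 = 520187.

643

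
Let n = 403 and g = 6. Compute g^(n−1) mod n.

6^1 ≡ 6 (mod 403)
6^2 ≡ 6^2 = 36 ≡ 36 (mod 403)
6^4 ≡ 36^2 = 1296 ≡ 87 (mod 403)
6^8 ≡ 87^2 = 7569 ≡ 315 (mod 403)
6^16 ≡ 315^2 = 99225 ≡ 87 (mod 403)
6^32 ≡ 87^2 = 7569 ≡ 315 (mod 403)
6^64 ≡ 315^2 = 99225 ≡ 87 (mod 403)
6^128 ≡ 87^2 = 7569 ≡ 315 (mod 403)
6^256 ≡ 315^2 = 99225 ≡ 87 (mod 403)
402 = 256 + 128 + 16 + 2 in binary powers of 2.
So 6^402 ≡ 87 · 315 · 87 · 36 ≡ 311 (mod 403).
Since 311 ≠ 1, base 6 is a Fermat witness: 403 is composite.

311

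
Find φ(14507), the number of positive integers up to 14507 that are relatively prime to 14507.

14256

Factor: 14507 = 89 · 163.
φ(14507) = (89−1) · (163−1) = 88 · 162 = 14256.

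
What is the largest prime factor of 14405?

67

14405 = 5 · 2881
2881 = 43 · 67
67 is prime.
So 14405 = 5 · 43 · 67; the largest prime factor is 67.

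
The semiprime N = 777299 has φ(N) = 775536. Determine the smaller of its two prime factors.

857

φ(n) = (p−1)(q−1) = n − (p+q) + 1, so p + q = 777299 − 775536 + 1 = 1764.
p and q are the roots of t² − 1764t + 777299 = 0.
Discriminant: 1764² − 4·777299 = 3111696 − 3109196 = 2500; √2500 = 50.
q = (1764 − 50)/2 = 857, p = (1764 + 50)/2 = 907.
Check: 857 · 907 = 777299.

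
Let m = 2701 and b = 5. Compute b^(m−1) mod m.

5^1 ≡ 5 (mod 2701)
5^2 ≡ 5^2 = 25 ≡ 25 (mod 2701)
5^4 ≡ 25^2 = 625 ≡ 625 (mod 2701)
5^8 ≡ 625^2 = 390625 ≡ 1681 (mod 2701)
5^16 ≡ 1681^2 = 2825761 ≡ 515 (mod 2701)
5^32 ≡ 515^2 = 265225 ≡ 527 (mod 2701)
5^64 ≡ 527^2 = 277729 ≡ 2227 (mod 2701)
5^128 ≡ 2227^2 = 4959529 ≡ 493 (mod 2701)
5^256 ≡ 493^2 = 243049 ≡ 2660 (mod 2701)
5^512 ≡ 2660^2 = 7075600 ≡ 1681 (mod 2701)
5^1024 ≡ 1681^2 = 2825761 ≡ 515 (mod 2701)
5^2048 ≡ 515^2 = 265225 ≡ 527 (mod 2701)
2700 = 2048 + 512 + 128 + 8 + 4 in binary powers of 2.
So 5^2700 ≡ 527 · 1681 · 493 · 1681 · 625 ≡ 2554 (mod 2701).
Since 2554 ≠ 1, base 5 is a Fermat witness: 2701 is composite.

2554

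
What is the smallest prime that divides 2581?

2581 is odd.
Digit sum 16, not divisible by 3.
Ends in 1: not divisible by 5.
7: 2581 = 7·368 + 5
11: 2581 = 11·234 + 7
13: 2581 = 13·198 + 7
17: 2581 = 17·151 + 14
19: 2581 = 19·135 + 16
23: 2581 = 23·112 + 5
29: 2581 = 29·89

29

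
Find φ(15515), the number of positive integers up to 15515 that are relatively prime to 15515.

11872

Factor: 15515 = 5 · 29 · 107.
φ(15515) = (5−1) · (29−1) · (107−1) = 4 · 28 · 106 = 11872.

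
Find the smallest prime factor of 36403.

59

36403 is odd.
Digit sum 16, not divisible by 3.
Ends in 3: not divisible by 5.
7: 36403 = 7·5200 + 3
11: 36403 = 11·3309 + 4
13: 36403 = 13·2800 + 3
17: 36403 = 17·2141 + 6
19: 36403 = 19·1915 + 18
23: 36403 = 23·1582 + 17
29: 36403 = 29·1255 + 8
31: 36403 = 31·1174 + 9
37: 36403 = 37·983 + 32
41: 36403 = 41·887 + 36
43: 36403 = 43·846 + 25
47: 36403 = 47·774 + 25
53: 36403 = 53·686 + 45
59: 36403 = 59·617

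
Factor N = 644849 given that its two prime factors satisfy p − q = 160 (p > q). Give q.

Since p = q + 160, we have 644849 = q(q + 160), so q² + 160q − 644849 = 0.
Discriminant: 160² + 4·644849 = 25600 + 2579396 = 2604996; √2604996 = 1614.
q = (−160 + 1614)/2 = 727, and p = q + 160 = 887.
Check: 727 · 887 = 644849.

727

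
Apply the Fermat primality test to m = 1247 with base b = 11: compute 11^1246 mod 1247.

173

11^1 ≡ 11 (mod 1247)
11^2 ≡ 11^2 = 121 ≡ 121 (mod 1247)
11^4 ≡ 121^2 = 14641 ≡ 924 (mod 1247)
11^8 ≡ 924^2 = 853776 ≡ 828 (mod 1247)
11^16 ≡ 828^2 = 685584 ≡ 981 (mod 1247)
11^32 ≡ 981^2 = 962361 ≡ 924 (mod 1247)
11^64 ≡ 924^2 = 853776 ≡ 828 (mod 1247)
11^128 ≡ 828^2 = 685584 ≡ 981 (mod 1247)
11^256 ≡ 981^2 = 962361 ≡ 924 (mod 1247)
11^512 ≡ 924^2 = 853776 ≡ 828 (mod 1247)
11^1024 ≡ 828^2 = 685584 ≡ 981 (mod 1247)
1246 = 1024 + 128 + 64 + 16 + 8 + 4 + 2 in binary powers of 2.
So 11^1246 ≡ 981 · 981 · 828 · 981 · 828 · 924 · 121 ≡ 173 (mod 1247).
Since 173 ≠ 1, base 11 is a Fermat witness: 1247 is composite.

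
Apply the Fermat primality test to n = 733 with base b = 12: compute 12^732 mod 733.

12^1 ≡ 12 (mod 733)
12^2 ≡ 12^2 = 144 ≡ 144 (mod 733)
12^4 ≡ 144^2 = 20736 ≡ 212 (mod 733)
12^8 ≡ 212^2 = 44944 ≡ 231 (mod 733)
12^16 ≡ 231^2 = 53361 ≡ 585 (mod 733)
12^32 ≡ 585^2 = 342225 ≡ 647 (mod 733)
12^64 ≡ 647^2 = 418609 ≡ 66 (mod 733)
12^128 ≡ 66^2 = 4356 ≡ 691 (mod 733)
12^256 ≡ 691^2 = 477481 ≡ 298 (mod 733)
12^512 ≡ 298^2 = 88804 ≡ 111 (mod 733)
732 = 512 + 128 + 64 + 16 + 8 + 4 in binary powers of 2.
So 12^732 ≡ 111 · 691 · 66 · 585 · 231 · 212 ≡ 1 (mod 733).
Since the result is 1, base 12 gives no evidence that 733 is composite.

1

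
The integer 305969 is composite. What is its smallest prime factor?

23

305969 is odd.
Digit sum 32, not divisible by 3.
Ends in 9: not divisible by 5.
7: 305969 = 7·43709 + 6
11: 305969 = 11·27815 + 4
13: 305969 = 13·23536 + 1
17: 305969 = 17·17998 + 3
19: 305969 = 19·16103 + 12
23: 305969 = 23·13303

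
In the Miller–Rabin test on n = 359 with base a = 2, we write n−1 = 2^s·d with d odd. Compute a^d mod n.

1

359 − 1 = 358 = 2^1 · 179, so d = 179.
2^1 ≡ 2 (mod 359)
2^2 ≡ 2^2 = 4 ≡ 4 (mod 359)
2^4 ≡ 4^2 = 16 ≡ 16 (mod 359)
2^8 ≡ 16^2 = 256 ≡ 256 (mod 359)
2^16 ≡ 256^2 = 65536 ≡ 198 (mod 359)
2^32 ≡ 198^2 = 39204 ≡ 73 (mod 359)
2^64 ≡ 73^2 = 5329 ≡ 303 (mod 359)
2^128 ≡ 303^2 = 91809 ≡ 264 (mod 359)
179 = 128 + 32 + 16 + 2 + 1 in binary powers of 2.
So 2^179 ≡ 264 · 73 · 198 · 4 · 2 ≡ 1 (mod 359).
Since 2^d ≡ 1 (mod 359), base 2 does not prove 359 composite.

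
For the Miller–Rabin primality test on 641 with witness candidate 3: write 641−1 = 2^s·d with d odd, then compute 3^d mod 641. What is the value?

641 − 1 = 640 = 2^7 · 5, so d = 5.
3^1 ≡ 3 (mod 641)
3^2 ≡ 3^2 = 9 ≡ 9 (mod 641)
3^4 ≡ 9^2 = 81 ≡ 81 (mod 641)
5 = 4 + 1 in binary powers of 2.
So 3^5 ≡ 81 · 3 ≡ 243 (mod 641).
Squaring chain: 243 → 77 → 160 → 601 → 318 → 487 → 640; reaches −1, so base 3 does not prove 641 composite.

243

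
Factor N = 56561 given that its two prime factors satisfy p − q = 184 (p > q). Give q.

Since p = q + 184, we have 56561 = q(q + 184), so q² + 184q − 56561 = 0.
Discriminant: 184² + 4·56561 = 33856 + 226244 = 260100; √260100 = 510.
q = (−184 + 510)/2 = 163, and p = q + 184 = 347.
Check: 163 · 347 = 56561.

163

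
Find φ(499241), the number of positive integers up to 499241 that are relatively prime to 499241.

477360

Factor: 499241 = 37 · 103 · 131.
φ(499241) = (37−1) · (103−1) · (131−1) = 36 · 102 · 130 = 477360.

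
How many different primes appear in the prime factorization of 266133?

266133 = 3 · 88711
88711 = 7 · 12673
12673 = 19 · 667
667 = 23 · 29
266133 = 3 · 7 · 19 · 23 · 29, which has 5 distinct prime factors.

5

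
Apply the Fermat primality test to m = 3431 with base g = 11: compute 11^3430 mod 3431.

1583

11^1 ≡ 11 (mod 3431)
11^2 ≡ 11^2 = 121 ≡ 121 (mod 3431)
11^4 ≡ 121^2 = 14641 ≡ 917 (mod 3431)
11^8 ≡ 917^2 = 840889 ≡ 294 (mod 3431)
11^16 ≡ 294^2 = 86436 ≡ 661 (mod 3431)
11^32 ≡ 661^2 = 436921 ≡ 1184 (mod 3431)
11^64 ≡ 1184^2 = 1401856 ≡ 2008 (mod 3431)
11^128 ≡ 2008^2 = 4032064 ≡ 639 (mod 3431)
11^256 ≡ 639^2 = 408321 ≡ 32 (mod 3431)
11^512 ≡ 32^2 = 1024 ≡ 1024 (mod 3431)
11^1024 ≡ 1024^2 = 1048576 ≡ 2121 (mod 3431)
11^2048 ≡ 2121^2 = 4498641 ≡ 600 (mod 3431)
3430 = 2048 + 1024 + 256 + 64 + 32 + 4 + 2 in binary powers of 2.
So 11^3430 ≡ 600 · 2121 · 32 · 2008 · 1184 · 917 · 121 ≡ 1583 (mod 3431).
Since 1583 ≠ 1, base 11 is a Fermat witness: 3431 is composite.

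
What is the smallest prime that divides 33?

3

33 is odd.
Digit sum 6, divisible by 3.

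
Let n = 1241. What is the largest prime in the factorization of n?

73

1241 = 17 · 73
73 is prime.
So 1241 = 17 · 73; the largest prime factor is 73.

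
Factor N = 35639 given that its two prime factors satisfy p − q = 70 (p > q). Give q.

157

Since p = q + 70, we have 35639 = q(q + 70), so q² + 70q − 35639 = 0.
Discriminant: 70² + 4·35639 = 4900 + 142556 = 147456; √147456 = 384.
q = (−70 + 384)/2 = 157, and p = q + 70 = 227.
Check: 157 · 227 = 35639.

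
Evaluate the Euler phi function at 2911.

2800

Factor: 2911 = 41 · 71.
φ(2911) = (41−1) · (71−1) = 40 · 70 = 2800.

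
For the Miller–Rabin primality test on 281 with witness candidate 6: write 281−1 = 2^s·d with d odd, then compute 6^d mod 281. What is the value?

281 − 1 = 280 = 2^3 · 35, so d = 35.
6^1 ≡ 6 (mod 281)
6^2 ≡ 6^2 = 36 ≡ 36 (mod 281)
6^4 ≡ 36^2 = 1296 ≡ 172 (mod 281)
6^8 ≡ 172^2 = 29584 ≡ 79 (mod 281)
6^16 ≡ 79^2 = 6241 ≡ 59 (mod 281)
6^32 ≡ 59^2 = 3481 ≡ 109 (mod 281)
35 = 32 + 2 + 1 in binary powers of 2.
So 6^35 ≡ 109 · 36 · 6 ≡ 221 (mod 281).
Squaring chain: 221 → 228 → 280; reaches −1, so base 6 does not prove 281 composite.

221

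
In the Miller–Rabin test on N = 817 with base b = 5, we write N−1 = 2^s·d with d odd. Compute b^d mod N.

710

817 − 1 = 816 = 2^4 · 51, so d = 51.
5^1 ≡ 5 (mod 817)
5^2 ≡ 5^2 = 25 ≡ 25 (mod 817)
5^4 ≡ 25^2 = 625 ≡ 625 (mod 817)
5^8 ≡ 625^2 = 390625 ≡ 99 (mod 817)
5^16 ≡ 99^2 = 9801 ≡ 814 (mod 817)
5^32 ≡ 814^2 = 662596 ≡ 9 (mod 817)
51 = 32 + 16 + 2 + 1 in binary powers of 2.
So 5^51 ≡ 9 · 814 · 25 · 5 ≡ 710 (mod 817).
Squaring chain: 710 → 11 → 121 → 752; never reaches −1, so base 5 is a Miller–Rabin witness that 817 is composite.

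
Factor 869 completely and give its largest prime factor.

79

869 = 11 · 79
79 is prime.
So 869 = 11 · 79; the largest prime factor is 79.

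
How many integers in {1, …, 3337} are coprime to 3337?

3220

Factor: 3337 = 47 · 71.
φ(3337) = (47−1) · (71−1) = 46 · 70 = 3220.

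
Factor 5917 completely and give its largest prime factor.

5917 = 61 · 97
97 is prime.
So 5917 = 61 · 97; the largest prime factor is 97.

97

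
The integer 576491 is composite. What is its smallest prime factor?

576491 is odd.
Digit sum 32, not divisible by 3.
Ends in 1: not divisible by 5.
7: 576491 = 7·82355 + 6
11: 576491 = 11·52408 + 3
13: 576491 = 13·44345 + 6
17: 576491 = 17·33911 + 4
19: 576491 = 19·30341 + 12
23: 576491 = 23·25064 + 19
29: 576491 = 29·19879

29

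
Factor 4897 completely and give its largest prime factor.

4897 = 59 · 83
83 is prime.
So 4897 = 59 · 83; the largest prime factor is 83.

83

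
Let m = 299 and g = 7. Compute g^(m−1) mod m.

7^1 ≡ 7 (mod 299)
7^2 ≡ 7^2 = 49 ≡ 49 (mod 299)
7^4 ≡ 49^2 = 2401 ≡ 9 (mod 299)
7^8 ≡ 9^2 = 81 ≡ 81 (mod 299)
7^16 ≡ 81^2 = 6561 ≡ 282 (mod 299)
7^32 ≡ 282^2 = 79524 ≡ 289 (mod 299)
7^64 ≡ 289^2 = 83521 ≡ 100 (mod 299)
7^128 ≡ 100^2 = 10000 ≡ 133 (mod 299)
7^256 ≡ 133^2 = 17689 ≡ 48 (mod 299)
298 = 256 + 32 + 8 + 2 in binary powers of 2.
So 7^298 ≡ 48 · 289 · 81 · 49 ≡ 108 (mod 299).
Since 108 ≠ 1, base 7 is a Fermat witness: 299 is composite.

108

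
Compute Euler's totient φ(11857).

Factor: 11857 = 71 · 167.
φ(11857) = (71−1) · (167−1) = 70 · 166 = 11620.

11620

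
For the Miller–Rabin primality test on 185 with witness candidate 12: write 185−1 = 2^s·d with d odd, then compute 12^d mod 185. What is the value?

118

185 − 1 = 184 = 2^3 · 23, so d = 23.
12^1 ≡ 12 (mod 185)
12^2 ≡ 12^2 = 144 ≡ 144 (mod 185)
12^4 ≡ 144^2 = 20736 ≡ 16 (mod 185)
12^8 ≡ 16^2 = 256 ≡ 71 (mod 185)
12^16 ≡ 71^2 = 5041 ≡ 46 (mod 185)
23 = 16 + 4 + 2 + 1 in binary powers of 2.
So 12^23 ≡ 46 · 16 · 144 · 12 ≡ 118 (mod 185).
Squaring chain: 118 → 49 → 181; never reaches −1, so base 12 is a Miller–Rabin witness that 185 is composite.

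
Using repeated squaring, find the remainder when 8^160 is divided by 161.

8^1 ≡ 8 (mod 161)
8^2 ≡ 8^2 = 64 ≡ 64 (mod 161)
8^4 ≡ 64^2 = 4096 ≡ 71 (mod 161)
8^8 ≡ 71^2 = 5041 ≡ 50 (mod 161)
8^16 ≡ 50^2 = 2500 ≡ 85 (mod 161)
8^32 ≡ 85^2 = 7225 ≡ 141 (mod 161)
8^64 ≡ 141^2 = 19881 ≡ 78 (mod 161)
8^128 ≡ 78^2 = 6084 ≡ 127 (mod 161)
160 = 128 + 32 in binary powers of 2.
So 8^160 ≡ 127 · 141 ≡ 36 (mod 161).
Since 36 ≠ 1, base 8 is a Fermat witness: 161 is composite.

36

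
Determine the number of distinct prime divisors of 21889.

21889 = 7 · 3127
3127 = 53 · 59
21889 = 7 · 53 · 59, which has 3 distinct prime factors.

3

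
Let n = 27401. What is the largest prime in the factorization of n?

27401 = 11 · 2491
2491 = 47 · 53
53 is prime.
So 27401 = 11 · 47 · 53; the largest prime factor is 53.

53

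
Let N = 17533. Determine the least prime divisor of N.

89

17533 is odd.
Digit sum 19, not divisible by 3.
Ends in 3: not divisible by 5.
7: 17533 = 7·2504 + 5
11: 17533 = 11·1593 + 10
13: 17533 = 13·1348 + 9
17: 17533 = 17·1031 + 6
19: 17533 = 19·922 + 15
23: 17533 = 23·762 + 7
29: 17533 = 29·604 + 17
31: 17533 = 31·565 + 18
37: 17533 = 37·473 + 32
41: 17533 = 41·427 + 26
43: 17533 = 43·407 + 32
47: 17533 = 47·373 + 2
53: 17533 = 53·330 + 43
59: 17533 = 59·297 + 10
61: 17533 = 61·287 + 26
67: 17533 = 67·261 + 46
71: 17533 = 71·246 + 67
73: 17533 = 73·240 + 13
79: 17533 = 79·221 + 74
83: 17533 = 83·211 + 20
89: 17533 = 89·197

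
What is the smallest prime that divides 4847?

37

4847 is odd.
Digit sum 23, not divisible by 3.
Ends in 7: not divisible by 5.
7: 4847 = 7·692 + 3
11: 4847 = 11·440 + 7
13: 4847 = 13·372 + 11
17: 4847 = 17·285 + 2
19: 4847 = 19·255 + 2
23: 4847 = 23·210 + 17
29: 4847 = 29·167 + 4
31: 4847 = 31·156 + 11
37: 4847 = 37·131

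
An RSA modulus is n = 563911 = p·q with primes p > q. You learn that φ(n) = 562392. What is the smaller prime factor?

φ(n) = (p−1)(q−1) = n − (p+q) + 1, so p + q = 563911 − 562392 + 1 = 1520.
p and q are the roots of t² − 1520t + 563911 = 0.
Discriminant: 1520² − 4·563911 = 2310400 − 2255644 = 54756; √54756 = 234.
q = (1520 − 234)/2 = 643, p = (1520 + 234)/2 = 877.
Check: 643 · 877 = 563911.

643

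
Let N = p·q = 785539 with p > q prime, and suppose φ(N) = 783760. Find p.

971

φ(n) = (p−1)(q−1) = n − (p+q) + 1, so p + q = 785539 − 783760 + 1 = 1780.
p and q are the roots of t² − 1780t + 785539 = 0.
Discriminant: 1780² − 4·785539 = 3168400 − 3142156 = 26244; √26244 = 162.
q = (1780 − 162)/2 = 809, p = (1780 + 162)/2 = 971.
Check: 809 · 971 = 785539.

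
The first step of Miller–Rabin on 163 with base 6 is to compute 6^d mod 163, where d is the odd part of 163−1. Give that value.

163 − 1 = 162 = 2^1 · 81, so d = 81.
6^1 ≡ 6 (mod 163)
6^2 ≡ 6^2 = 36 ≡ 36 (mod 163)
6^4 ≡ 36^2 = 1296 ≡ 155 (mod 163)
6^8 ≡ 155^2 = 24025 ≡ 64 (mod 163)
6^16 ≡ 64^2 = 4096 ≡ 21 (mod 163)
6^32 ≡ 21^2 = 441 ≡ 115 (mod 163)
6^64 ≡ 115^2 = 13225 ≡ 22 (mod 163)
81 = 64 + 16 + 1 in binary powers of 2.
So 6^81 ≡ 22 · 21 · 6 ≡ 1 (mod 163).
Since 6^d ≡ 1 (mod 163), base 6 does not prove 163 composite.

1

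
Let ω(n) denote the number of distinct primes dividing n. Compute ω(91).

91 = 7 · 13
91 = 7 · 13, which has 2 distinct prime factors.

2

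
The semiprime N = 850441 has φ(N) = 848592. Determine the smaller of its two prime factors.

853

φ(n) = (p−1)(q−1) = n − (p+q) + 1, so p + q = 850441 − 848592 + 1 = 1850.
p and q are the roots of t² − 1850t + 850441 = 0.
Discriminant: 1850² − 4·850441 = 3422500 − 3401764 = 20736; √20736 = 144.
q = (1850 − 144)/2 = 853, p = (1850 + 144)/2 = 997.
Check: 853 · 997 = 850441.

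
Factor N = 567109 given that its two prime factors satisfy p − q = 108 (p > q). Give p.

809

Since p = q + 108, we have 567109 = q(q + 108), so q² + 108q − 567109 = 0.
Discriminant: 108² + 4·567109 = 11664 + 2268436 = 2280100; √2280100 = 1510.
q = (−108 + 1510)/2 = 701, and p = q + 108 = 809.
Check: 701 · 809 = 567109.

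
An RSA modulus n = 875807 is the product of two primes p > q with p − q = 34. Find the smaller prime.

919

Since p = q + 34, we have 875807 = q(q + 34), so q² + 34q − 875807 = 0.
Discriminant: 34² + 4·875807 = 1156 + 3503228 = 3504384; √3504384 = 1872.
q = (−34 + 1872)/2 = 919, and p = q + 34 = 953.
Check: 919 · 953 = 875807.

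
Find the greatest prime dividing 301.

301 = 7 · 43
43 is prime.
So 301 = 7 · 43; the largest prime factor is 43.

43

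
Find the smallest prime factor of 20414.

20414 is even: 2 divides it.

2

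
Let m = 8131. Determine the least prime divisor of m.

47

8131 is odd.
Digit sum 13, not divisible by 3.
Ends in 1: not divisible by 5.
7: 8131 = 7·1161 + 4
11: 8131 = 11·739 + 2
13: 8131 = 13·625 + 6
17: 8131 = 17·478 + 5
19: 8131 = 19·427 + 18
23: 8131 = 23·353 + 12
29: 8131 = 29·280 + 11
31: 8131 = 31·262 + 9
37: 8131 = 37·219 + 28
41: 8131 = 41·198 + 13
43: 8131 = 43·189 + 4
47: 8131 = 47·173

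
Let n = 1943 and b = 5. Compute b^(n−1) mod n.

1354

5^1 ≡ 5 (mod 1943)
5^2 ≡ 5^2 = 25 ≡ 25 (mod 1943)
5^4 ≡ 25^2 = 625 ≡ 625 (mod 1943)
5^8 ≡ 625^2 = 390625 ≡ 82 (mod 1943)
5^16 ≡ 82^2 = 6724 ≡ 895 (mod 1943)
5^32 ≡ 895^2 = 801025 ≡ 509 (mod 1943)
5^64 ≡ 509^2 = 259081 ≡ 662 (mod 1943)
5^128 ≡ 662^2 = 438244 ≡ 1069 (mod 1943)
5^256 ≡ 1069^2 = 1142761 ≡ 277 (mod 1943)
5^512 ≡ 277^2 = 76729 ≡ 952 (mod 1943)
5^1024 ≡ 952^2 = 906304 ≡ 866 (mod 1943)
1942 = 1024 + 512 + 256 + 128 + 16 + 4 + 2 in binary powers of 2.
So 5^1942 ≡ 866 · 952 · 277 · 1069 · 895 · 625 · 25 ≡ 1354 (mod 1943).
Since 1354 ≠ 1, base 5 is a Fermat witness: 1943 is composite.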